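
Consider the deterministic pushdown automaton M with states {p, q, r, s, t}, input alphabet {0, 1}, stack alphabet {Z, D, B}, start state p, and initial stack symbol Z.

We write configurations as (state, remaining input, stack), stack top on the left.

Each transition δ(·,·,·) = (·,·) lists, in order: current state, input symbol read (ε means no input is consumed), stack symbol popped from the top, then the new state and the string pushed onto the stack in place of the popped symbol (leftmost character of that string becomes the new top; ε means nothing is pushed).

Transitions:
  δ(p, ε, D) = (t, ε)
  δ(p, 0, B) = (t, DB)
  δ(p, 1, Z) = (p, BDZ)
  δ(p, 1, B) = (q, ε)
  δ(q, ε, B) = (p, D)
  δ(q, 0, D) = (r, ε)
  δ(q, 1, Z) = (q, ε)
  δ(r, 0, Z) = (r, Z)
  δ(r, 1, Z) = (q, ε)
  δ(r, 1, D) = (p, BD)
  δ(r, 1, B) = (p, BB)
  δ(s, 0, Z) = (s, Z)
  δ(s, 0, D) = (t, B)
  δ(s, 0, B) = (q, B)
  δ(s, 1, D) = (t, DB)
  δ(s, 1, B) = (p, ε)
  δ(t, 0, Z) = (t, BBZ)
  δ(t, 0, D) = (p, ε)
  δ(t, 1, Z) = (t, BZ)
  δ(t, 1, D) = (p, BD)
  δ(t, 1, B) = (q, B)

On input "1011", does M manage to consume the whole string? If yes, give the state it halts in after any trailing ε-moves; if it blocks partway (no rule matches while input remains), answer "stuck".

(p, 1011, Z)
  read 1, top Z: go to p, push BDZ → (p, 011, BDZ)
  read 0, top B: go to t, push DB → (t, 11, DBDZ)
  read 1, top D: go to p, push BD → (p, 1, BDBDZ)
  read 1, top B: go to q, push ε → (q, ε, DBDZ)
All input consumed; M is in state q.

q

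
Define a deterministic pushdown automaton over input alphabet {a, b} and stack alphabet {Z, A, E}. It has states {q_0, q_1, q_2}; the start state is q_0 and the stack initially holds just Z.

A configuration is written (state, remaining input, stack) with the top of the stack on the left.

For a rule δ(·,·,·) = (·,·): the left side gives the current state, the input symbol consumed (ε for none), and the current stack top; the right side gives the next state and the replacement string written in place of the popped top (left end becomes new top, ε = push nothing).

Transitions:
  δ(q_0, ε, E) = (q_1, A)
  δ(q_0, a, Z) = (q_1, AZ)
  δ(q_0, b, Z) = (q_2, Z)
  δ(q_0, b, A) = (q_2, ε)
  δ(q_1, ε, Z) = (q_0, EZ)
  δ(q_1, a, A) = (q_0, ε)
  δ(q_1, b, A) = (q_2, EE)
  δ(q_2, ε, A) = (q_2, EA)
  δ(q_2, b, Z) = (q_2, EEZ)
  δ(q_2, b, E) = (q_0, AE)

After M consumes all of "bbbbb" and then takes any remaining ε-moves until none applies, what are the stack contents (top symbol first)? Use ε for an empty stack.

(q_0, bbbbb, Z)
  read b, top Z: go to q_2, push Z → (q_2, bbbb, Z)
  read b, top Z: go to q_2, push EEZ → (q_2, bbb, EEZ)
  read b, top E: go to q_0, push AE → (q_0, bb, AEEZ)
  read b, top A: go to q_2, push ε → (q_2, b, EEZ)
  read b, top E: go to q_0, push AE → (q_0, ε, AEEZ)
All input consumed in state q_0 with stack AEEZ.

AEEZ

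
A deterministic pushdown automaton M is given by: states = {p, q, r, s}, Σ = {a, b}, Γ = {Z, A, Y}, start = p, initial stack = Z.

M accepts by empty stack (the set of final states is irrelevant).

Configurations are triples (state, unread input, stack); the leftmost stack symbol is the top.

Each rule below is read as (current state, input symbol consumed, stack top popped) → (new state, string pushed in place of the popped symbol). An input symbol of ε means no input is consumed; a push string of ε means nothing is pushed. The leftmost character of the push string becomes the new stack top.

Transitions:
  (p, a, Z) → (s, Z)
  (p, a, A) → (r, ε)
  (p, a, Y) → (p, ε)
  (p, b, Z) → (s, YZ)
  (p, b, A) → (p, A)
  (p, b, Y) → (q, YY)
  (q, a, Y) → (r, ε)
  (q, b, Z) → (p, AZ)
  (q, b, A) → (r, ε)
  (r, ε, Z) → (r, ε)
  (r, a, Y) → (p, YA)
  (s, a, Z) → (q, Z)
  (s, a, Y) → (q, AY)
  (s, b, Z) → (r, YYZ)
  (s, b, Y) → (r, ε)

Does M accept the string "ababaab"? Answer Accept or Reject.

Reject

(p, ababaab, Z)
  read a, top Z: go to s, push Z → (s, babaab, Z)
  read b, top Z: go to r, push YYZ → (r, abaab, YYZ)
  read a, top Y: go to p, push YA → (p, baab, YAYZ)
  read b, top Y: go to q, push YY → (q, aab, YYAYZ)
  read a, top Y: go to r, push ε → (r, ab, YAYZ)
  read a, top Y: go to p, push YA → (p, b, YAAYZ)
  read b, top Y: go to q, push YY → (q, ε, YYAAYZ)
All input consumed; stack is YYAAYZ, not empty, and no further ε-move applies.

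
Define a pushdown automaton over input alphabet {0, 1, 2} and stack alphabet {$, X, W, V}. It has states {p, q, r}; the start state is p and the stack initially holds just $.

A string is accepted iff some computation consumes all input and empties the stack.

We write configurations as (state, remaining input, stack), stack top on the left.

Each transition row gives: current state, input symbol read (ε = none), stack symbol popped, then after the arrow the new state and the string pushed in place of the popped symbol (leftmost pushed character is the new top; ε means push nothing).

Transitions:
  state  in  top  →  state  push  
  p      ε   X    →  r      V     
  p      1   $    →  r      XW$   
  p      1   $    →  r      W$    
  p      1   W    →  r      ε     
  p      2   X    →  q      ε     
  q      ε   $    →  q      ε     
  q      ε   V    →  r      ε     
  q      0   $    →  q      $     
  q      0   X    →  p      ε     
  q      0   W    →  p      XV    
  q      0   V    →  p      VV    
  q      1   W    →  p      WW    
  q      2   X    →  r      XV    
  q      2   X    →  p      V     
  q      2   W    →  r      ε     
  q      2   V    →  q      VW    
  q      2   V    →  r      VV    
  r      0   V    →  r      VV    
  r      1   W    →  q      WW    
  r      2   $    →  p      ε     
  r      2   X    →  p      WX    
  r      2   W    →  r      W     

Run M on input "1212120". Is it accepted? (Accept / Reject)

No computation consumes all input and empties the stack.

Reject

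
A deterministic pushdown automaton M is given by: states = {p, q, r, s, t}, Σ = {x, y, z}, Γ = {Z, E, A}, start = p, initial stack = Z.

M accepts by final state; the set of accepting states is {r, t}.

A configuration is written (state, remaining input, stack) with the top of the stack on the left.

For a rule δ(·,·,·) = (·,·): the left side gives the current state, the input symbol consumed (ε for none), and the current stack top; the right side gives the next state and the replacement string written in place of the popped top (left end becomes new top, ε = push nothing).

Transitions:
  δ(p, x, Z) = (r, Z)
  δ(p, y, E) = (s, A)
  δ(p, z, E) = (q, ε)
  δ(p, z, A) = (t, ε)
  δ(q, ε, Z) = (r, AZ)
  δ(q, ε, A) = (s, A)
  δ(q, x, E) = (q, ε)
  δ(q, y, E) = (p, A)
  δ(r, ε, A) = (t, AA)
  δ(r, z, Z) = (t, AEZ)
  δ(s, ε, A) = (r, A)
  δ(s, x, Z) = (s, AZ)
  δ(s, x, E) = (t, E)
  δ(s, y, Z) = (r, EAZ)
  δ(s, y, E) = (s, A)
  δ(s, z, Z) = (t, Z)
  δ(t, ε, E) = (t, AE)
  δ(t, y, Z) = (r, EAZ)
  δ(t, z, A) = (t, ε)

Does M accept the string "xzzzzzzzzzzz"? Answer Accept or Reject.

Accept

(p, xzzzzzzzzzzz, Z)
  read x, top Z: go to r, push Z → (r, zzzzzzzzzzz, Z)
  read z, top Z: go to t, push AEZ → (t, zzzzzzzzzz, AEZ)
  read z, top A: go to t, push ε → (t, zzzzzzzzz, EZ)
  ε-move, top E: go to t, push AE → (t, zzzzzzzzz, AEZ)
  read z, top A: go to t, push ε → (t, zzzzzzzz, EZ)
  ε-move, top E: go to t, push AE → (t, zzzzzzzz, AEZ)
  read z, top A: go to t, push ε → (t, zzzzzzz, EZ)
  ε-move, top E: go to t, push AE → (t, zzzzzzz, AEZ)
  read z, top A: go to t, push ε → (t, zzzzzz, EZ)
  ε-move, top E: go to t, push AE → (t, zzzzzz, AEZ)
  read z, top A: go to t, push ε → (t, zzzzz, EZ)
  ε-move, top E: go to t, push AE → (t, zzzzz, AEZ)
  read z, top A: go to t, push ε → (t, zzzz, EZ)
  ε-move, top E: go to t, push AE → (t, zzzz, AEZ)
  read z, top A: go to t, push ε → (t, zzz, EZ)
  ε-move, top E: go to t, push AE → (t, zzz, AEZ)
  read z, top A: go to t, push ε → (t, zz, EZ)
  ε-move, top E: go to t, push AE → (t, zz, AEZ)
  read z, top A: go to t, push ε → (t, z, EZ)
  ε-move, top E: go to t, push AE → (t, z, AEZ)
  read z, top A: go to t, push ε → (t, ε, EZ)
All input consumed; state t ∈ F.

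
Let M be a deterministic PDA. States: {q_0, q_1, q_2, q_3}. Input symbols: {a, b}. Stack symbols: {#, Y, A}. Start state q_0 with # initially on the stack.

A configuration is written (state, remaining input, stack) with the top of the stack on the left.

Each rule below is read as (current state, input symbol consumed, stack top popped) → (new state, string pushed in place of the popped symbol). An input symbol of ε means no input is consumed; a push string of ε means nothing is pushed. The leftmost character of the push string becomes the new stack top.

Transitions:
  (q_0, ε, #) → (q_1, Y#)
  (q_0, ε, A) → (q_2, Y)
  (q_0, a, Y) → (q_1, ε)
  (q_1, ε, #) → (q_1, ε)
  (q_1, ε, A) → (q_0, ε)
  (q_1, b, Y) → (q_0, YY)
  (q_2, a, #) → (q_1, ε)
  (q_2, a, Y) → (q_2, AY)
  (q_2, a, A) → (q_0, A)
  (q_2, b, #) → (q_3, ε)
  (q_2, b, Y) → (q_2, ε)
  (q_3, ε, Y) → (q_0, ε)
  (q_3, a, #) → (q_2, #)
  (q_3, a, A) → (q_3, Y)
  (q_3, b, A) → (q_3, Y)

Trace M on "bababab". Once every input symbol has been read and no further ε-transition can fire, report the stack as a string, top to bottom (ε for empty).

YY#

(q_0, bababab, #)
  ε-move, top #: go to q_1, push Y# → (q_1, bababab, Y#)
  read b, top Y: go to q_0, push YY → (q_0, ababab, YY#)
  read a, top Y: go to q_1, push ε → (q_1, babab, Y#)
  read b, top Y: go to q_0, push YY → (q_0, abab, YY#)
  read a, top Y: go to q_1, push ε → (q_1, bab, Y#)
  read b, top Y: go to q_0, push YY → (q_0, ab, YY#)
  read a, top Y: go to q_1, push ε → (q_1, b, Y#)
  read b, top Y: go to q_0, push YY → (q_0, ε, YY#)
All input consumed in state q_0 with stack YY#.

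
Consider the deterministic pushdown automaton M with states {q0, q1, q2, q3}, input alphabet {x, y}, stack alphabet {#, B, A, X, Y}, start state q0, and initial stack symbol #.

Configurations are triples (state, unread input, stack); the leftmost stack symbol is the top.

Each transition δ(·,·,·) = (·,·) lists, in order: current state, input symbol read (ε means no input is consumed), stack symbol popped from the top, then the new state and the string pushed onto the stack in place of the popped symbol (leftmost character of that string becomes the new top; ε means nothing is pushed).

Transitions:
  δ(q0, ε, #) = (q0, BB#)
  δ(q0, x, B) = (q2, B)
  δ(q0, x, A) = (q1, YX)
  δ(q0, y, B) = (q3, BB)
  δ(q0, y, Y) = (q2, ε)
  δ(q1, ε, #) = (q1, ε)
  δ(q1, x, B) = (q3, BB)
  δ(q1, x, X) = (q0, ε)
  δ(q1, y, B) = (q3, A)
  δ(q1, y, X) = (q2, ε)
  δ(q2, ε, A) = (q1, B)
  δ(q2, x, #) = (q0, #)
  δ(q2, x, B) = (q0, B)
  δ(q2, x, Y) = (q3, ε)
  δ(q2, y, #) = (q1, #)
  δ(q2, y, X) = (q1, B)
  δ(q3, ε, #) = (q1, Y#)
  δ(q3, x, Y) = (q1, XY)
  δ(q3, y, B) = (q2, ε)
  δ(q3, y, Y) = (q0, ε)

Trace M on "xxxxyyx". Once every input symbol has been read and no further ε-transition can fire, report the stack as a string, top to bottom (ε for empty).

BB#

(q0, xxxxyyx, #)
  ε-move, top #: go to q0, push BB# → (q0, xxxxyyx, BB#)
  read x, top B: go to q2, push B → (q2, xxxyyx, BB#)
  read x, top B: go to q0, push B → (q0, xxyyx, BB#)
  read x, top B: go to q2, push B → (q2, xyyx, BB#)
  read x, top B: go to q0, push B → (q0, yyx, BB#)
  read y, top B: go to q3, push BB → (q3, yx, BBB#)
  read y, top B: go to q2, push ε → (q2, x, BB#)
  read x, top B: go to q0, push B → (q0, ε, BB#)
All input consumed in state q0 with stack BB#.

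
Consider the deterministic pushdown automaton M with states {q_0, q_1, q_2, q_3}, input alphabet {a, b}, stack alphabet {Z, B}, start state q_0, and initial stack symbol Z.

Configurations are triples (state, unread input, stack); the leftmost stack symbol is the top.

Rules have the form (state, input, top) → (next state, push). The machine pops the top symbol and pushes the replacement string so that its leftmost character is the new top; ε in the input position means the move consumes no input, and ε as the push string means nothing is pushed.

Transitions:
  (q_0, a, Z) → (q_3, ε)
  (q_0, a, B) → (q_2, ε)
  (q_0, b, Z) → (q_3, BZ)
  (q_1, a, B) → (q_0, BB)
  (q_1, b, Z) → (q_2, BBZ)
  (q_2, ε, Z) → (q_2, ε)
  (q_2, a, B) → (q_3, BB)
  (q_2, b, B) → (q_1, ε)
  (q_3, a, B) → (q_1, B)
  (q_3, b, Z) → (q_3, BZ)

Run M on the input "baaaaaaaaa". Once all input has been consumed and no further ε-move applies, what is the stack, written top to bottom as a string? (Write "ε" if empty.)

BBBZ

(q_0, baaaaaaaaa, Z)
  read b, top Z: go to q_3, push BZ → (q_3, aaaaaaaaa, BZ)
  read a, top B: go to q_1, push B → (q_1, aaaaaaaa, BZ)
  read a, top B: go to q_0, push BB → (q_0, aaaaaaa, BBZ)
  read a, top B: go to q_2, push ε → (q_2, aaaaaa, BZ)
  read a, top B: go to q_3, push BB → (q_3, aaaaa, BBZ)
  read a, top B: go to q_1, push B → (q_1, aaaa, BBZ)
  read a, top B: go to q_0, push BB → (q_0, aaa, BBBZ)
  read a, top B: go to q_2, push ε → (q_2, aa, BBZ)
  read a, top B: go to q_3, push BB → (q_3, a, BBBZ)
  read a, top B: go to q_1, push B → (q_1, ε, BBBZ)
All input consumed in state q_1 with stack BBBZ.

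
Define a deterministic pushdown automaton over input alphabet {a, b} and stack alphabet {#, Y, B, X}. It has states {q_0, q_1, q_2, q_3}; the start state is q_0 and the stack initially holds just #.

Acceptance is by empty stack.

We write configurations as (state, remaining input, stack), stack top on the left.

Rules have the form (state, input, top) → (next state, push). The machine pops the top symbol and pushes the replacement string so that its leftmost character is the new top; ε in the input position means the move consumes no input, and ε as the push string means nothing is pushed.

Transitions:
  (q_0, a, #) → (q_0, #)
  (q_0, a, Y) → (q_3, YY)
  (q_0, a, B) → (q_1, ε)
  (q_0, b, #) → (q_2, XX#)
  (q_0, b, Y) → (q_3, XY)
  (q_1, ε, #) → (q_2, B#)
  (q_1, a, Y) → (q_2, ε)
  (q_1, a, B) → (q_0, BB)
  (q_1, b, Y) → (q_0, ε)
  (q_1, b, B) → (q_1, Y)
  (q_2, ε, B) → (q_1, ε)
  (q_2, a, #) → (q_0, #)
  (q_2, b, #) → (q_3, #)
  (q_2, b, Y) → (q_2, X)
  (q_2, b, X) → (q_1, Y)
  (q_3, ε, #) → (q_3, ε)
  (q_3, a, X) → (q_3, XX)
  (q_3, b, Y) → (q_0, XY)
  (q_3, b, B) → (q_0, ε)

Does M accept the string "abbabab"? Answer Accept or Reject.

Accept

(q_0, abbabab, #) ⊢ (q_0, bbabab, #) ⊢ (q_2, babab, XX#) ⊢ (q_1, abab, YX#) ⊢ (q_2, bab, X#) ⊢ (q_1, ab, Y#) ⊢ (q_2, b, #) ⊢ (q_3, ε, #) ⊢ (q_3, ε, ε)
All input consumed and the stack is empty.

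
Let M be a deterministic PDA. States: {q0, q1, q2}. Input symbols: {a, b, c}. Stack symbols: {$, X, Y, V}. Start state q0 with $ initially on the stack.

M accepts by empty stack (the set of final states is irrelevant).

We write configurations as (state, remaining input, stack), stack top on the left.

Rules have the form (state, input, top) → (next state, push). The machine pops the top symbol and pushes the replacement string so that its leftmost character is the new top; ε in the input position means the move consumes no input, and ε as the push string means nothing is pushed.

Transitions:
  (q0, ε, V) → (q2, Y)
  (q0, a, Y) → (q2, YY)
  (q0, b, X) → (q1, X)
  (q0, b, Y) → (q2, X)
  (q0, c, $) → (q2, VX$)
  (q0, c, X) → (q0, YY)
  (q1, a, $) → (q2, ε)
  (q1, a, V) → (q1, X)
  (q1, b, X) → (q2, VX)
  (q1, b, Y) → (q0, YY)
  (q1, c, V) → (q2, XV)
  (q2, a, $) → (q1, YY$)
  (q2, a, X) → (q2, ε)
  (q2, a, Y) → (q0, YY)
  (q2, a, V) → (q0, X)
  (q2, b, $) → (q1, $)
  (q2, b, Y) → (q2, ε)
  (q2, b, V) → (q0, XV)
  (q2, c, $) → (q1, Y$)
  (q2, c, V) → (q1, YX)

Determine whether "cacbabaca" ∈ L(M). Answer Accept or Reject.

(q0, cacbabaca, $)
  read c, top $: go to q2, push VX$ → (q2, acbabaca, VX$)
  read a, top V: go to q0, push X → (q0, cbabaca, XX$)
  read c, top X: go to q0, push YY → (q0, babaca, YYX$)
  read b, top Y: go to q2, push X → (q2, abaca, XYX$)
  read a, top X: go to q2, push ε → (q2, baca, YX$)
  read b, top Y: go to q2, push ε → (q2, aca, X$)
  read a, top X: go to q2, push ε → (q2, ca, $)
  read c, top $: go to q1, push Y$ → (q1, a, Y$)
No transition applies at (q1, a, Y$); input not fully consumed.

Reject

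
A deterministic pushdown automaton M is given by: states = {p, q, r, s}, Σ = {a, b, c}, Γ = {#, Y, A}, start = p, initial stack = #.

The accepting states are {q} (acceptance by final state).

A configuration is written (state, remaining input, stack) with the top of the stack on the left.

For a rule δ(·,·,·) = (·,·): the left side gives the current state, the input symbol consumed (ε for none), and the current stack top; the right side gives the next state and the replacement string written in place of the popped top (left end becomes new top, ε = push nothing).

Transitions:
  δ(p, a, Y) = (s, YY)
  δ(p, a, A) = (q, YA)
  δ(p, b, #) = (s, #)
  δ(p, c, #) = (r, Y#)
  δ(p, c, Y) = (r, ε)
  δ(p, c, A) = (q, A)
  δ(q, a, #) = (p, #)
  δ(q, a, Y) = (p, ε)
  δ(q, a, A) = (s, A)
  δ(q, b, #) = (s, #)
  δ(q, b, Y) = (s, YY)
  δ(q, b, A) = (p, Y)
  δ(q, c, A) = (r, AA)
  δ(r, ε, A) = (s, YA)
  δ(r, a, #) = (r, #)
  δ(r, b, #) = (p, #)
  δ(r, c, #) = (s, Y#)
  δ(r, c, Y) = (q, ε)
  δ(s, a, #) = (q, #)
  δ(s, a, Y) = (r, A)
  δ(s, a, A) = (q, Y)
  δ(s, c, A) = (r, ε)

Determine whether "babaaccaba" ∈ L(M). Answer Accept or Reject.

Accept

(p, babaaccaba, #) ⊢ (s, abaaccaba, #) ⊢ (q, baaccaba, #) ⊢ (s, aaccaba, #) ⊢ (q, accaba, #) ⊢ (p, ccaba, #) ⊢ (r, caba, Y#) ⊢ (q, aba, #) ⊢ (p, ba, #) ⊢ (s, a, #) ⊢ (q, ε, #)
All input consumed; state q ∈ F.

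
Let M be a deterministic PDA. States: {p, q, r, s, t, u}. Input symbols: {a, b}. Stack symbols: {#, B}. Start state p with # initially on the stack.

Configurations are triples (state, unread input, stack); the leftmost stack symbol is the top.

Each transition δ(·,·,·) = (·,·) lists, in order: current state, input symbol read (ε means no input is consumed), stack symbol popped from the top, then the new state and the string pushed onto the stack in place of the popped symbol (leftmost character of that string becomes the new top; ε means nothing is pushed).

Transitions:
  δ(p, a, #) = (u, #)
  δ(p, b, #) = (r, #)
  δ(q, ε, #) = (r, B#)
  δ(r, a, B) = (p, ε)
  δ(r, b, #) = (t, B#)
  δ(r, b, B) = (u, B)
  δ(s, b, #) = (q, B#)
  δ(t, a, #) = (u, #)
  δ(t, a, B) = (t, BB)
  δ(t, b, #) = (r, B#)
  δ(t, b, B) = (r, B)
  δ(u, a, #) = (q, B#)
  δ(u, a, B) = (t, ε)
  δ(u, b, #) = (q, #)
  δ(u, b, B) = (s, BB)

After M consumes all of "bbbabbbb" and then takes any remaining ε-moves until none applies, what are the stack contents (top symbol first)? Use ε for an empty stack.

(p, bbbabbbb, #)
  read b, top #: go to r, push # → (r, bbabbbb, #)
  read b, top #: go to t, push B# → (t, babbbb, B#)
  read b, top B: go to r, push B → (r, abbbb, B#)
  read a, top B: go to p, push ε → (p, bbbb, #)
  read b, top #: go to r, push # → (r, bbb, #)
  read b, top #: go to t, push B# → (t, bb, B#)
  read b, top B: go to r, push B → (r, b, B#)
  read b, top B: go to u, push B → (u, ε, B#)
All input consumed in state u with stack B#.

B#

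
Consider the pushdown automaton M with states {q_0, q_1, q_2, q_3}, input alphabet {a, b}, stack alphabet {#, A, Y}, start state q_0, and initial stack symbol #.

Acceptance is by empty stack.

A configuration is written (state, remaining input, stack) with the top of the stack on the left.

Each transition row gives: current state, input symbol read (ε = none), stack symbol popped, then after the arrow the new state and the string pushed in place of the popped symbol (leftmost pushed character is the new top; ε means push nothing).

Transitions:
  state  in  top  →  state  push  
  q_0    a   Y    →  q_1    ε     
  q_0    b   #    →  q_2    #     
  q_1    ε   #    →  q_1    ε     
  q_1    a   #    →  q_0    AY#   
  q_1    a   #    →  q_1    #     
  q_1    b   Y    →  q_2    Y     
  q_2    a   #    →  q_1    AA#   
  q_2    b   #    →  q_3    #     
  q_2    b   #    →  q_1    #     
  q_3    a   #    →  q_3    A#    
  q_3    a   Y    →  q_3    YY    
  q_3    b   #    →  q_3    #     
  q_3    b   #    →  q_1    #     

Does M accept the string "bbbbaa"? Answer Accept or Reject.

Accept

One accepting computation: (q_0, bbbbaa, #) ⊢ (q_2, bbbaa, #) ⊢ (q_3, bbaa, #) ⊢ (q_3, baa, #) ⊢ (q_1, aa, #) ⊢ (q_1, a, #) ⊢ (q_1, ε, #) ⊢ (q_1, ε, ε)
All input consumed and the stack is empty.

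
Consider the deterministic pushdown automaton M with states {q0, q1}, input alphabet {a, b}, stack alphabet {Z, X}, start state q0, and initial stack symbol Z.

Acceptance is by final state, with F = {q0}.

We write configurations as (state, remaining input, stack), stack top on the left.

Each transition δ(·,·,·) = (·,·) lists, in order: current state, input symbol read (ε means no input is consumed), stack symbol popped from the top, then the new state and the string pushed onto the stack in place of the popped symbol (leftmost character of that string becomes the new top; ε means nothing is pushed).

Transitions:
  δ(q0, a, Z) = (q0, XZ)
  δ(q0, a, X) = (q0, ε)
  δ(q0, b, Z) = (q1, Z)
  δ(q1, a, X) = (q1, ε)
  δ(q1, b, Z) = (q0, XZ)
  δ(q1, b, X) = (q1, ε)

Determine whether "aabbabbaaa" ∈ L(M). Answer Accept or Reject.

(q0, aabbabbaaa, Z) ⊢ (q0, abbabbaaa, XZ) ⊢ (q0, bbabbaaa, Z) ⊢ (q1, babbaaa, Z) ⊢ (q0, abbaaa, XZ) ⊢ (q0, bbaaa, Z) ⊢ (q1, baaa, Z) ⊢ (q0, aaa, XZ) ⊢ (q0, aa, Z) ⊢ (q0, a, XZ) ⊢ (q0, ε, Z)
All input consumed; state q0 ∈ F.

Accept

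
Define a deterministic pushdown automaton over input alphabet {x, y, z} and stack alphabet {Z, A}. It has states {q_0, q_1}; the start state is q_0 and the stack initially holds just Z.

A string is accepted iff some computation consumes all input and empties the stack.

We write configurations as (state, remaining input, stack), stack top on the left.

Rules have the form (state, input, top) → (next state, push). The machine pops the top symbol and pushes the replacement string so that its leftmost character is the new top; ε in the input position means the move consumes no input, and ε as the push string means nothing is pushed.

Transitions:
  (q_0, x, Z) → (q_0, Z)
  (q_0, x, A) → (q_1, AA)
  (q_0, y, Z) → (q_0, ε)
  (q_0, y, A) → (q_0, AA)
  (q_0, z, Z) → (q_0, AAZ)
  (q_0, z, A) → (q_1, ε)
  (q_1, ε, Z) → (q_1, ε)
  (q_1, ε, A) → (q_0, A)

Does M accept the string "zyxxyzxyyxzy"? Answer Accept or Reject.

Reject

(q_0, zyxxyzxyyxzy, Z)
  read z, top Z: go to q_0, push AAZ → (q_0, yxxyzxyyxzy, AAZ)
  read y, top A: go to q_0, push AA → (q_0, xxyzxyyxzy, AAAZ)
  read x, top A: go to q_1, push AA → (q_1, xyzxyyxzy, AAAAZ)
  ε-move, top A: go to q_0, push A → (q_0, xyzxyyxzy, AAAAZ)
  read x, top A: go to q_1, push AA → (q_1, yzxyyxzy, AAAAAZ)
  ε-move, top A: go to q_0, push A → (q_0, yzxyyxzy, AAAAAZ)
  read y, top A: go to q_0, push AA → (q_0, zxyyxzy, AAAAAAZ)
  read z, top A: go to q_1, push ε → (q_1, xyyxzy, AAAAAZ)
  ε-move, top A: go to q_0, push A → (q_0, xyyxzy, AAAAAZ)
  read x, top A: go to q_1, push AA → (q_1, yyxzy, AAAAAAZ)
  ε-move, top A: go to q_0, push A → (q_0, yyxzy, AAAAAAZ)
  read y, top A: go to q_0, push AA → (q_0, yxzy, AAAAAAAZ)
  read y, top A: go to q_0, push AA → (q_0, xzy, AAAAAAAAZ)
  read x, top A: go to q_1, push AA → (q_1, zy, AAAAAAAAAZ)
  ε-move, top A: go to q_0, push A → (q_0, zy, AAAAAAAAAZ)
  read z, top A: go to q_1, push ε → (q_1, y, AAAAAAAAZ)
  ε-move, top A: go to q_0, push A → (q_0, y, AAAAAAAAZ)
  read y, top A: go to q_0, push AA → (q_0, ε, AAAAAAAAAZ)
All input consumed; stack is AAAAAAAAAZ, not empty, and no further ε-move applies.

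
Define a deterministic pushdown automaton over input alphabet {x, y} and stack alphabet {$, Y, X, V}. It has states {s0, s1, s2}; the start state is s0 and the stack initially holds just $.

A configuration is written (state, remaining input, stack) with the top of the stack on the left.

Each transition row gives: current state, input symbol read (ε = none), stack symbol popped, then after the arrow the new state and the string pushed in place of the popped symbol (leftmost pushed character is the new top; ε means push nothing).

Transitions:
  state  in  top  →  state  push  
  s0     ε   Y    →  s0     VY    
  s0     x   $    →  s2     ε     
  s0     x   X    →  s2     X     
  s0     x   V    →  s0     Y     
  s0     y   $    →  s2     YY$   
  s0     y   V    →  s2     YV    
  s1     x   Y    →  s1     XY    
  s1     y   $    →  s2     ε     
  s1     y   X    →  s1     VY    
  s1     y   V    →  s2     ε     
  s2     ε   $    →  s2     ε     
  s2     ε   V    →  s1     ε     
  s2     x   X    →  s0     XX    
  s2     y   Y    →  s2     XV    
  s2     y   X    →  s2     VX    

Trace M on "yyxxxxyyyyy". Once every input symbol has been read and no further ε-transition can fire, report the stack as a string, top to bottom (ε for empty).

(s0, yyxxxxyyyyy, $) ⊢ (s2, yxxxxyyyyy, YY$) ⊢ (s2, xxxxyyyyy, XVY$) ⊢ (s0, xxxyyyyy, XXVY$) ⊢ (s2, xxyyyyy, XXVY$) ⊢ (s0, xyyyyy, XXXVY$) ⊢ (s2, yyyyy, XXXVY$) ⊢ (s2, yyyy, VXXXVY$) ⊢ (s1, yyyy, XXXVY$) ⊢ (s1, yyy, VYXXVY$) ⊢ (s2, yy, YXXVY$) ⊢ (s2, y, XVXXVY$) ⊢ (s2, ε, VXVXXVY$) ⊢ (s1, ε, XVXXVY$)
All input consumed in state s1 with stack XVXXVY$.

XVXXVY$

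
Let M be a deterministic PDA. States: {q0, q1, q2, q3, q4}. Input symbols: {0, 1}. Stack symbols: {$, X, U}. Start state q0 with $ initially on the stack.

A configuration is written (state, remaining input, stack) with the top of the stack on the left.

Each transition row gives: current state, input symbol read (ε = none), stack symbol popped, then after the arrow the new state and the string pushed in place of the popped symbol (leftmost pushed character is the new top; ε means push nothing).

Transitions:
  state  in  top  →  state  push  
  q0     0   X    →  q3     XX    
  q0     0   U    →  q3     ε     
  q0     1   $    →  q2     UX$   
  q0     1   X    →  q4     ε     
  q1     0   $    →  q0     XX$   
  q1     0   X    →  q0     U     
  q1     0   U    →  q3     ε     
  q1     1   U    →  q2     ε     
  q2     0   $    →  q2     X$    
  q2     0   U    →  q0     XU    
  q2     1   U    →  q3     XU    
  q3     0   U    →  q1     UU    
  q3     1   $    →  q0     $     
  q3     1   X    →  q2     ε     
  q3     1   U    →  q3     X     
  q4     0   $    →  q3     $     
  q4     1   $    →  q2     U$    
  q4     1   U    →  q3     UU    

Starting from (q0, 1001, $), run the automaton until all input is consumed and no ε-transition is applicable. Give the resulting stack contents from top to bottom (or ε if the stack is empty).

XUX$

(q0, 1001, $) ⊢ (q2, 001, UX$) ⊢ (q0, 01, XUX$) ⊢ (q3, 1, XXUX$) ⊢ (q2, ε, XUX$)
All input consumed in state q2 with stack XUX$.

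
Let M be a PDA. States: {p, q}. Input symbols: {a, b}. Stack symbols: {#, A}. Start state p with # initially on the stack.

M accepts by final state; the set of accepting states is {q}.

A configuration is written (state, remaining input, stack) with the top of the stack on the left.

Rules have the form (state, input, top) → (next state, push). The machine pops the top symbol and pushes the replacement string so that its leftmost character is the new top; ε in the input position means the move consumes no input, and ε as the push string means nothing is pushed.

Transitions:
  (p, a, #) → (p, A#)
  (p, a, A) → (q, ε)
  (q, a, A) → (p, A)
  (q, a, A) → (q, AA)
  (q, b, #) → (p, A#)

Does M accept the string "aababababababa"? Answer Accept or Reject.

Accept

One accepting computation: (p, aababababababa, #) ⊢ (p, ababababababa, A#) ⊢ (q, babababababa, #) ⊢ (p, abababababa, A#) ⊢ (q, bababababa, #) ⊢ (p, ababababa, A#) ⊢ (q, babababa, #) ⊢ (p, abababa, A#) ⊢ (q, bababa, #) ⊢ (p, ababa, A#) ⊢ (q, baba, #) ⊢ (p, aba, A#) ⊢ (q, ba, #) ⊢ (p, a, A#) ⊢ (q, ε, #)
All input consumed and state q ∈ F.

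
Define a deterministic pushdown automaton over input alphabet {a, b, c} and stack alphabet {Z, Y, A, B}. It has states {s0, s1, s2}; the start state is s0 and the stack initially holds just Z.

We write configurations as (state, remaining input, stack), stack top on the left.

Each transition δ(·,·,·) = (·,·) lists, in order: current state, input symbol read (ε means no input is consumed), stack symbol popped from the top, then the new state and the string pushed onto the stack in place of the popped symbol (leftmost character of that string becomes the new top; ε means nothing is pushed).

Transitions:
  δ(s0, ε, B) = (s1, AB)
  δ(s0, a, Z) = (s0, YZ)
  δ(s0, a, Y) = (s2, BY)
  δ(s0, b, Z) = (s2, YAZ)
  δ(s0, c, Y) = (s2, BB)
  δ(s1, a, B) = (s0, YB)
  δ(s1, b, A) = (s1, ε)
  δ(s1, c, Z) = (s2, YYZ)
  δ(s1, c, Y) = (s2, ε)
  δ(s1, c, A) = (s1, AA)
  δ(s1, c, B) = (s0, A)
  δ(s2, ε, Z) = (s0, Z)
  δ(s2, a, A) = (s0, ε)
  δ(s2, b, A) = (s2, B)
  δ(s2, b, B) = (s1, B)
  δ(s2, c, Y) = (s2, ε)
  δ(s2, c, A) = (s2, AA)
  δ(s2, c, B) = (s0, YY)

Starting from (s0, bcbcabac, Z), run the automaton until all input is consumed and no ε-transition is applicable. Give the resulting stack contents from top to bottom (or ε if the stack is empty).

(s0, bcbcabac, Z)
  read b, top Z: go to s2, push YAZ → (s2, cbcabac, YAZ)
  read c, top Y: go to s2, push ε → (s2, bcabac, AZ)
  read b, top A: go to s2, push B → (s2, cabac, BZ)
  read c, top B: go to s0, push YY → (s0, abac, YYZ)
  read a, top Y: go to s2, push BY → (s2, bac, BYYZ)
  read b, top B: go to s1, push B → (s1, ac, BYYZ)
  read a, top B: go to s0, push YB → (s0, c, YBYYZ)
  read c, top Y: go to s2, push BB → (s2, ε, BBBYYZ)
All input consumed in state s2 with stack BBBYYZ.

BBBYYZ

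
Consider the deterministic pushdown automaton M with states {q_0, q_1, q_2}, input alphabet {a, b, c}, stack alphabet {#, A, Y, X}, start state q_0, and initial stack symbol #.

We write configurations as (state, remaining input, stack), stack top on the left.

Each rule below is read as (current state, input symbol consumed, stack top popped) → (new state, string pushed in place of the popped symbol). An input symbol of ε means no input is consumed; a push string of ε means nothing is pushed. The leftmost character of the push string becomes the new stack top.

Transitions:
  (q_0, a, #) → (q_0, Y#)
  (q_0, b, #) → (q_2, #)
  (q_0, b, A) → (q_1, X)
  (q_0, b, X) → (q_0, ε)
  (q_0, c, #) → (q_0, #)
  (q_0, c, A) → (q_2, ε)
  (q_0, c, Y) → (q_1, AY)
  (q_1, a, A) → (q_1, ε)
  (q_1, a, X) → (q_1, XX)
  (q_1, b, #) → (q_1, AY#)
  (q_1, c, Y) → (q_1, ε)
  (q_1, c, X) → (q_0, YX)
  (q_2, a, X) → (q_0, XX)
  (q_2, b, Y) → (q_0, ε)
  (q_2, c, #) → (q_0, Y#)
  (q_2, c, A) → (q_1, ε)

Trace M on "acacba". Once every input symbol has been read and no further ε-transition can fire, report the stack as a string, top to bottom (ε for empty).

Y#

(q_0, acacba, #) ⊢ (q_0, cacba, Y#) ⊢ (q_1, acba, AY#) ⊢ (q_1, cba, Y#) ⊢ (q_1, ba, #) ⊢ (q_1, a, AY#) ⊢ (q_1, ε, Y#)
All input consumed in state q_1 with stack Y#.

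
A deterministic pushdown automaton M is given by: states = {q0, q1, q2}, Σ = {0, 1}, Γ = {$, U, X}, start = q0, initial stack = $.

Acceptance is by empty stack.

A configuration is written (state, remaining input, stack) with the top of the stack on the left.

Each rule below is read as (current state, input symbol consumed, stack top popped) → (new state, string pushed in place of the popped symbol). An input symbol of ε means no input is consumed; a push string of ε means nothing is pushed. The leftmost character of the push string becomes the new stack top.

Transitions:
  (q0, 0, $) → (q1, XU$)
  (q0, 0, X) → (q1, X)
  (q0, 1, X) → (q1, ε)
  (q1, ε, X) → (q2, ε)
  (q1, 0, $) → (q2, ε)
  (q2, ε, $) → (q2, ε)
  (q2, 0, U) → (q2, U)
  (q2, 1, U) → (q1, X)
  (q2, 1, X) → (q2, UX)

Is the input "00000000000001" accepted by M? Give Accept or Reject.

Accept

(q0, 00000000000001, $)
  read 0, top $: go to q1, push XU$ → (q1, 0000000000001, XU$)
  ε-move, top X: go to q2, push ε → (q2, 0000000000001, U$)
  read 0, top U: go to q2, push U → (q2, 000000000001, U$)
  read 0, top U: go to q2, push U → (q2, 00000000001, U$)
  read 0, top U: go to q2, push U → (q2, 0000000001, U$)
  read 0, top U: go to q2, push U → (q2, 000000001, U$)
  read 0, top U: go to q2, push U → (q2, 00000001, U$)
  read 0, top U: go to q2, push U → (q2, 0000001, U$)
  read 0, top U: go to q2, push U → (q2, 000001, U$)
  read 0, top U: go to q2, push U → (q2, 00001, U$)
  read 0, top U: go to q2, push U → (q2, 0001, U$)
  read 0, top U: go to q2, push U → (q2, 001, U$)
  read 0, top U: go to q2, push U → (q2, 01, U$)
  read 0, top U: go to q2, push U → (q2, 1, U$)
  read 1, top U: go to q1, push X → (q1, ε, X$)
  ε-move, top X: go to q2, push ε → (q2, ε, $)
  ε-move, top $: go to q2, push ε → (q2, ε, ε)
All input consumed and the stack is empty.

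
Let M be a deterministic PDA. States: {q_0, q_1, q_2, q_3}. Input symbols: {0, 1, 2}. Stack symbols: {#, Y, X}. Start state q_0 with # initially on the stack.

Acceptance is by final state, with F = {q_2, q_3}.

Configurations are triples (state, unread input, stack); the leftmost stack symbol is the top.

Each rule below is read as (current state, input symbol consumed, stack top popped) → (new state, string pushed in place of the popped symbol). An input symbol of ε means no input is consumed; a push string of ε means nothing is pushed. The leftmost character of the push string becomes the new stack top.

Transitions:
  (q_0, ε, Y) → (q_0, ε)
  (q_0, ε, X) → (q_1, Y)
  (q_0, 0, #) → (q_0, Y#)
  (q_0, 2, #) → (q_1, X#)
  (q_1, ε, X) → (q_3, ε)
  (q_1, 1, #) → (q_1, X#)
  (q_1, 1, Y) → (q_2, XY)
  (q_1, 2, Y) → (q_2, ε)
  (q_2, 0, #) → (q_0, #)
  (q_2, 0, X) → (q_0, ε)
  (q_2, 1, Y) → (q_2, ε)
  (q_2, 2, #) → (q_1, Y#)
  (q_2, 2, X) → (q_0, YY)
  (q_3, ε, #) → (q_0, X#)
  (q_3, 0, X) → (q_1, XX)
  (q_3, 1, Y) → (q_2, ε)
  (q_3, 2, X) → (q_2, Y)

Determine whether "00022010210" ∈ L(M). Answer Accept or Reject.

Reject

(q_0, 00022010210, #) ⊢ (q_0, 0022010210, Y#) ⊢ (q_0, 0022010210, #) ⊢ (q_0, 022010210, Y#) ⊢ (q_0, 022010210, #) ⊢ (q_0, 22010210, Y#) ⊢ (q_0, 22010210, #) ⊢ (q_1, 2010210, X#) ⊢ (q_3, 2010210, #) ⊢ (q_0, 2010210, X#) ⊢ (q_1, 2010210, Y#) ⊢ (q_2, 010210, #) ⊢ (q_0, 10210, #)
No transition applies at (q_0, 10210, #); input not fully consumed.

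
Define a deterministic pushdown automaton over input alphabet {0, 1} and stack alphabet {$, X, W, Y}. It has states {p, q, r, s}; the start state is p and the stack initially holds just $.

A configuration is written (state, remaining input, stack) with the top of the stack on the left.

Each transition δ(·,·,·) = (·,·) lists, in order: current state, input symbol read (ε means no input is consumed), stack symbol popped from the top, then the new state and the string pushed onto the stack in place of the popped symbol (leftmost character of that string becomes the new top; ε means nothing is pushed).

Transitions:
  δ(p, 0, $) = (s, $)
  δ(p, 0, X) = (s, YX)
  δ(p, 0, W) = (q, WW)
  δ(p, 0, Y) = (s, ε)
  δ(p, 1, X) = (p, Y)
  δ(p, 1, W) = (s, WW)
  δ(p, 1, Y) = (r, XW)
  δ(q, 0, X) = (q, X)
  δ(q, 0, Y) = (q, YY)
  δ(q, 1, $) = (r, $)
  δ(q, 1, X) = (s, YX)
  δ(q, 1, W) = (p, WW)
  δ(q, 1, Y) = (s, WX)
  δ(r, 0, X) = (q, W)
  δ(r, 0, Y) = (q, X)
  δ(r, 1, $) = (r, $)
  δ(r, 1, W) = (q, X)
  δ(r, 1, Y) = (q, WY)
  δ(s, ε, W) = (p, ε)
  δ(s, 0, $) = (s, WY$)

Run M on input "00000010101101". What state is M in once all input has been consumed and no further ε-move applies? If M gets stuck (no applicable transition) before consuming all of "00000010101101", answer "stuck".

p

(p, 00000010101101, $)
  read 0, top $: go to s, push $ → (s, 0000010101101, $)
  read 0, top $: go to s, push WY$ → (s, 000010101101, WY$)
  ε-move, top W: go to p, push ε → (p, 000010101101, Y$)
  read 0, top Y: go to s, push ε → (s, 00010101101, $)
  read 0, top $: go to s, push WY$ → (s, 0010101101, WY$)
  ε-move, top W: go to p, push ε → (p, 0010101101, Y$)
  read 0, top Y: go to s, push ε → (s, 010101101, $)
  read 0, top $: go to s, push WY$ → (s, 10101101, WY$)
  ε-move, top W: go to p, push ε → (p, 10101101, Y$)
  read 1, top Y: go to r, push XW → (r, 0101101, XW$)
  read 0, top X: go to q, push W → (q, 101101, WW$)
  read 1, top W: go to p, push WW → (p, 01101, WWW$)
  read 0, top W: go to q, push WW → (q, 1101, WWWW$)
  read 1, top W: go to p, push WW → (p, 101, WWWWW$)
  read 1, top W: go to s, push WW → (s, 01, WWWWWW$)
  ε-move, top W: go to p, push ε → (p, 01, WWWWW$)
  read 0, top W: go to q, push WW → (q, 1, WWWWWW$)
  read 1, top W: go to p, push WW → (p, ε, WWWWWWW$)
All input consumed; M is in state p.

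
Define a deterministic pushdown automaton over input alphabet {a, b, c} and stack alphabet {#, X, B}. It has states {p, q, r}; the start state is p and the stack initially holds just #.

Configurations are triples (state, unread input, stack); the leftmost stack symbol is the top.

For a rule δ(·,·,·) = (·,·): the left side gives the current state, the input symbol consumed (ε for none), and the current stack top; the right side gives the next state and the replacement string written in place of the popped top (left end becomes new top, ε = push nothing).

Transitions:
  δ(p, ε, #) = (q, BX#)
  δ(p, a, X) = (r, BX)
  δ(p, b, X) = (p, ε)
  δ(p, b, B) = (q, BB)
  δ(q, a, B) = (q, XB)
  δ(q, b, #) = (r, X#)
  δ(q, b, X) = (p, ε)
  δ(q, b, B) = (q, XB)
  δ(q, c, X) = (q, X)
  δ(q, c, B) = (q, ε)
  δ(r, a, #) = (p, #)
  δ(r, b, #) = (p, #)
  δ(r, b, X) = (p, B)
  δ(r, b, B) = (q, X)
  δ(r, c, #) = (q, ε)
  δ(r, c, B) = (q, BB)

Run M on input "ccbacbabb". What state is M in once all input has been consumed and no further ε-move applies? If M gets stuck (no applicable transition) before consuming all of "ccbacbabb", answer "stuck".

(p, ccbacbabb, #) ⊢ (q, ccbacbabb, BX#) ⊢ (q, cbacbabb, X#) ⊢ (q, bacbabb, X#) ⊢ (p, acbabb, #) ⊢ (q, acbabb, BX#) ⊢ (q, cbabb, XBX#) ⊢ (q, babb, XBX#) ⊢ (p, abb, BX#)
No transition for (p, a, top B); M blocks with input abb remaining.

stuck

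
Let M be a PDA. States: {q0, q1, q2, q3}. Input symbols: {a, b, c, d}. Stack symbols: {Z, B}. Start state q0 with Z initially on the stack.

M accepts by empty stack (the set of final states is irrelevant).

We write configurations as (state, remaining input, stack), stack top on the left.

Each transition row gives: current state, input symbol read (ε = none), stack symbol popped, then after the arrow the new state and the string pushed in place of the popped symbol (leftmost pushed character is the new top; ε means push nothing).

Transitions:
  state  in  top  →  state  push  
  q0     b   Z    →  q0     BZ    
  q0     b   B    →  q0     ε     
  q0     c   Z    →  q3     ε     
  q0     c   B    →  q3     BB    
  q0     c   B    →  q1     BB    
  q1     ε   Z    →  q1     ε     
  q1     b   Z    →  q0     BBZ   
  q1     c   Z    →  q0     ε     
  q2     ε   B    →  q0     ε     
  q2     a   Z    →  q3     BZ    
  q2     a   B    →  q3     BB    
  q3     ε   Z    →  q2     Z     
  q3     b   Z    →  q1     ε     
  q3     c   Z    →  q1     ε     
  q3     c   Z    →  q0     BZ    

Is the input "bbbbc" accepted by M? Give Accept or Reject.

Accept

One accepting computation: (q0, bbbbc, Z) ⊢ (q0, bbbc, BZ) ⊢ (q0, bbc, Z) ⊢ (q0, bc, BZ) ⊢ (q0, c, Z) ⊢ (q3, ε, ε)
All input consumed and the stack is empty.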